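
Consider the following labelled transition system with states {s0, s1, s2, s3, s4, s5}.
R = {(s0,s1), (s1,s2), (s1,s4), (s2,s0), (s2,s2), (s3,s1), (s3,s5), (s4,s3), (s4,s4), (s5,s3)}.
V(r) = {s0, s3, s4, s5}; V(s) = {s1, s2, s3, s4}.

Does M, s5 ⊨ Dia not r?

At s5: Dia not r requires not r at some successor in {s3}.
  At s3: not r is false.
So Dia not r is false at s5.

No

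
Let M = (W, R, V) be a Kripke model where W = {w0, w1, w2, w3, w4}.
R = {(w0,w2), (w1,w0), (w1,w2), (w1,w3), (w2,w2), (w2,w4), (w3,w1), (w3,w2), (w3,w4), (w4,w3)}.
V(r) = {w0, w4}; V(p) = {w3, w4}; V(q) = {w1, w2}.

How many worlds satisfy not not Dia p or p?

Let φ = not not Dia p or p. Evaluate φ at each world:
  w0 (successors {w2}): φ is false.
  w1 (successors {w0, w2, w3}): φ is true.
  w2 (successors {w2, w4}): φ is true.
  w3 (successors {w1, w2, w4}): φ is true.
  w4 (successors {w3}): φ is true.
For instance, at w0:
  At w0: not not Dia p is false, p is false, so not not Dia p or p is false.
    At w0: not Dia p is true, so not not Dia p is false.
      At w0: Dia p is false, so not Dia p is true.
Satisfying worlds: {w1, w2, w3, w4}

4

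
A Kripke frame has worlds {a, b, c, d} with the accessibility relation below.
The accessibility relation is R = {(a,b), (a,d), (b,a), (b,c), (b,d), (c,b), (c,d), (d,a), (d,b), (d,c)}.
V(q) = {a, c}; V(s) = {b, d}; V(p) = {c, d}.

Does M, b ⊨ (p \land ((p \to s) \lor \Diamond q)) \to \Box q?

At b: p \land ((p \to s) \lor \Diamond q) is false, \Box q is false, so (p \land ((p \to s) \lor \Diamond q)) \to \Box q is true.
  At b: p is false, (p \to s) \lor \Diamond q is true, so p \land ((p \to s) \lor \Diamond q) is false.
    At b: p \to s is true, \Diamond q is true, so (p \to s) \lor \Diamond q is true.
      At b: \Diamond q requires q at some successor in {a, c, d}.
        q holds at a, so \Diamond q is true at b.
  At b: \Box q requires q at every successor {a, c, d}.
    q fails at d, so \Box q is false at b.

Yes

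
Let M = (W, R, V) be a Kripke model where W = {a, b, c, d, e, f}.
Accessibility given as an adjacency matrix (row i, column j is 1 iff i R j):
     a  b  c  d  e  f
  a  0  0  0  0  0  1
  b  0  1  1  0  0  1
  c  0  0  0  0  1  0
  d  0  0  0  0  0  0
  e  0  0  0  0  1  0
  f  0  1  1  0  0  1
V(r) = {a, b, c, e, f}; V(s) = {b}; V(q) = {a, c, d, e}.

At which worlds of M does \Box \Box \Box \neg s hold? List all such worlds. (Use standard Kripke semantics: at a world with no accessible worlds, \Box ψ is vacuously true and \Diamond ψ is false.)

Recall that \Box ψ holds at a world iff ψ holds at every accessible world, and \Diamond ψ holds iff ψ holds at some accessible world.
Let φ = \Box \Box \Box \neg s. Evaluate φ at each world:
  a (successors {f}): φ is false.
  b (successors {b, c, f}): φ is false.
  c (successors {e}): φ is true.
  d (successors ∅): φ is true.
  e (successors {e}): φ is true.
  f (successors {b, c, f}): φ is false.
For instance, at f:
  At f: \Box \Box \Box \neg s requires \Box \Box \neg s at every successor {b, c, f}.
    \Box \Box \neg s fails at b, so \Box \Box \Box \neg s is false at f.
      At b: \Box \Box \neg s requires \Box \neg s at every successor {b, c, f}.
        \Box \neg s fails at b, so \Box \Box \neg s is false at b.
Satisfying worlds: {c, d, e}

c, d, e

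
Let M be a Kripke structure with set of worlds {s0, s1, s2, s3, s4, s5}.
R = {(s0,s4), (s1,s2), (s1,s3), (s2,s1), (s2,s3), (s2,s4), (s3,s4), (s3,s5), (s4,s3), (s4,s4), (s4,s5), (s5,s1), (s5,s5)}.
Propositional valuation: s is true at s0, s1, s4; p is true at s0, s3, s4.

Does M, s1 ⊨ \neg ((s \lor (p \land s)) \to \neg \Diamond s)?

No

Recall that \Diamond ψ holds at a world iff ψ holds at some accessible world.
At s1: (s \lor (p \land s)) \to \neg \Diamond s is true, so \neg ((s \lor (p \land s)) \to \neg \Diamond s) is false.
  At s1: s \lor (p \land s) is true, \neg \Diamond s is true, so (s \lor (p \land s)) \to \neg \Diamond s is true.
    At s1: \Diamond s is false, so \neg \Diamond s is true.
      At s1: \Diamond s requires s at some successor in {s2, s3}.
        At s2: s is false.
        At s3: s is false.
      So \Diamond s is false at s1.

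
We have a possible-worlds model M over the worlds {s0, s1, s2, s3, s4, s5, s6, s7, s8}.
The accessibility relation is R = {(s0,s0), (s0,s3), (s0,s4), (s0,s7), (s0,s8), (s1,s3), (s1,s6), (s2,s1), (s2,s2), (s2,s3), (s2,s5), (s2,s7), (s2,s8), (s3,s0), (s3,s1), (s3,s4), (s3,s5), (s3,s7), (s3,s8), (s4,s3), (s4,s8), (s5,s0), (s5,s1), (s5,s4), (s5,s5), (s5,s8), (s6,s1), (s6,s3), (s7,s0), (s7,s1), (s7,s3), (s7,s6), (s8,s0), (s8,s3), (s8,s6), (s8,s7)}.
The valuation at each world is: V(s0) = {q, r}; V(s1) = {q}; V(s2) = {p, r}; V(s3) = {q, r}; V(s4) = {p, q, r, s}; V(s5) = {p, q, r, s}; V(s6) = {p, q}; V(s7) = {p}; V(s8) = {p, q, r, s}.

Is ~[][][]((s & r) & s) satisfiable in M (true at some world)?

Let φ = ~[][][]((s & r) & s). Evaluate φ at each world:
  s0 (successors {s0, s3, s4, s7, s8}): φ is true.
  s1 (successors {s3, s6}): φ is true.
  s2 (successors {s1, s2, s3, s5, s7, s8}): φ is true.
  s3 (successors {s0, s1, s4, s5, s7, s8}): φ is true.
  s4 (successors {s3, s8}): φ is true.
  s5 (successors {s0, s1, s4, s5, s8}): φ is true.
  s6 (successors {s1, s3}): φ is true.
  s7 (successors {s0, s1, s3, s6}): φ is true.
  s8 (successors {s0, s3, s6, s7}): φ is true.
Detail at s0 (witness):
  At s0: [][][]((s & r) & s) is false, so ~[][][]((s & r) & s) is true.
    At s0: [][][]((s & r) & s) requires [][]((s & r) & s) at every successor {s0, s3, s4, s7, s8}.
      [][]((s & r) & s) fails at s0, so [][][]((s & r) & s) is false at s0.

Yes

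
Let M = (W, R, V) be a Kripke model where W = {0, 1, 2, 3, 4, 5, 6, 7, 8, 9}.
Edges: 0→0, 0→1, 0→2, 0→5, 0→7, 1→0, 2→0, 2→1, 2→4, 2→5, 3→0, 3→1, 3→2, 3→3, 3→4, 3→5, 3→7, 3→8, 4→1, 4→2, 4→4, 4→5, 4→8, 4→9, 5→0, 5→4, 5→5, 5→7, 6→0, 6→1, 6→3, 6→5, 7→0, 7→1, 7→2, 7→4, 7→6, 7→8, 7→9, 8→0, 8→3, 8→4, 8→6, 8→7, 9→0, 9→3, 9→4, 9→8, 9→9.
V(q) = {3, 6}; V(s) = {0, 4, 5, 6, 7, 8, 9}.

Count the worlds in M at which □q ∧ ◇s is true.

Let φ = □q ∧ ◇s. Evaluate φ at each world:
  0 (successors {0, 1, 2, 5, 7}): φ is false.
  1 (successors {0}): φ is false.
  2 (successors {0, 1, 4, 5}): φ is false.
  3 (successors {0, 1, 2, 3, 4, 5, 7, 8}): φ is false.
  4 (successors {1, 2, 4, 5, 8, 9}): φ is false.
  5 (successors {0, 4, 5, 7}): φ is false.
  6 (successors {0, 1, 3, 5}): φ is false.
  7 (successors {0, 1, 2, 4, 6, 8, 9}): φ is false.
  8 (successors {0, 3, 4, 6, 7}): φ is false.
  9 (successors {0, 3, 4, 8, 9}): φ is false.
For instance, at 9:
  At 9: □q is false, ◇s is true, so □q ∧ ◇s is false.
    At 9: □q requires q at every successor {0, 3, 4, 8, 9}.
      q fails at 0, so □q is false at 9.
    At 9: ◇s requires s at some successor in {0, 3, 4, 8, 9}.
      s holds at 0, so ◇s is true at 9.
Satisfying worlds: none.

0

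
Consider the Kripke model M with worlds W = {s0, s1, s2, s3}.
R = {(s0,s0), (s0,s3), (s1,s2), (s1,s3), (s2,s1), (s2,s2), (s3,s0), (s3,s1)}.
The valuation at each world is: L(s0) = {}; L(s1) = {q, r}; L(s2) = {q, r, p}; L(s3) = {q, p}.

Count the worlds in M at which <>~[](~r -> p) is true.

3

Recall that []ψ holds at a world iff ψ holds at every accessible world, and <>ψ holds iff ψ holds at some accessible world.
Let φ = <>~[](~r -> p). Evaluate φ at each world:
  s0 (successors {s0, s3}): φ is true.
  s1 (successors {s2, s3}): φ is true.
  s2 (successors {s1, s2}): φ is false.
  s3 (successors {s0, s1}): φ is true.
For instance, at s1:
  At s1: <>~[](~r -> p) requires ~[](~r -> p) at some successor in {s2, s3}.
    ~[](~r -> p) holds at s3, so <>~[](~r -> p) is true at s1.
      At s3: [](~r -> p) is false, so ~[](~r -> p) is true.
Satisfying worlds: {s0, s1, s3}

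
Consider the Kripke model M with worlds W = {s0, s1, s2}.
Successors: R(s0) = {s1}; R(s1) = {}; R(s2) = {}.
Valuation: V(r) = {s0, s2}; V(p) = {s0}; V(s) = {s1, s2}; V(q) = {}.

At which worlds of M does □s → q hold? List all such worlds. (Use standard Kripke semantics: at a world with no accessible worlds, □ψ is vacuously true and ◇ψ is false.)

Let φ = □s → q. Evaluate φ at each world:
  s0 (successors {s1}): φ is false.
  s1 (successors ∅): φ is false.
  s2 (successors ∅): φ is false.
For instance, at s0:
  At s0: □s is true, q is false, so □s → q is false.
    At s0: □s requires s at every successor {s1}.
      At s1: s is true.
    So □s is true at s0.
Satisfying worlds: none.

none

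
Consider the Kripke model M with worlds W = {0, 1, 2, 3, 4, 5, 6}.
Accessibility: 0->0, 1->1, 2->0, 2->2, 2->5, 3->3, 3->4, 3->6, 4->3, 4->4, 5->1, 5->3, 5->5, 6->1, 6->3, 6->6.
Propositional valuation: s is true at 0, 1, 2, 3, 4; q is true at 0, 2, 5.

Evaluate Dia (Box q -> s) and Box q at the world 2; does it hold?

Yes

At 2: Dia (Box q -> s) is true, Box q is true, so Dia (Box q -> s) and Box q is true.
  At 2: Dia (Box q -> s) requires Box q -> s at some successor in {0, 2, 5}.
    Box q -> s holds at 0, so Dia (Box q -> s) is true at 2.
      At 0: Box q is true, s is true, so Box q -> s is true.
  At 2: Box q requires q at every successor {0, 2, 5}.
    At 0: q is true.
    At 2: q is true.
    At 5: q is true.
  So Box q is true at 2.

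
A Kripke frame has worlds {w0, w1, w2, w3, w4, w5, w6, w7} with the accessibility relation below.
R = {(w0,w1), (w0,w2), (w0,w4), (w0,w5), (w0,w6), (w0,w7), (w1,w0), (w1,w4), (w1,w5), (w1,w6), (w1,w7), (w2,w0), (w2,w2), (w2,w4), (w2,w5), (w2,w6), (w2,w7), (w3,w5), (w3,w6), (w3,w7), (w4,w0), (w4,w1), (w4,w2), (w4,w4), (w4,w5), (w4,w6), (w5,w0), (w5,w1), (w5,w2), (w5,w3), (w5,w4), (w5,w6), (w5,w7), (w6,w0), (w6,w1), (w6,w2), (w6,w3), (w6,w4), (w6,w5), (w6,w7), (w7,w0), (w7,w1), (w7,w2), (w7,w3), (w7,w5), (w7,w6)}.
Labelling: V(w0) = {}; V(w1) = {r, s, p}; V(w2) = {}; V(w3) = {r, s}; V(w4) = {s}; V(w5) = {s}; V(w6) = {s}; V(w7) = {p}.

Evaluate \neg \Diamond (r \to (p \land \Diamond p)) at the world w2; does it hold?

No

At w2: \Diamond (r \to (p \land \Diamond p)) is true, so \neg \Diamond (r \to (p \land \Diamond p)) is false.
  At w2: \Diamond (r \to (p \land \Diamond p)) requires r \to (p \land \Diamond p) at some successor in {w0, w2, w4, w5, w6, w7}.
    r \to (p \land \Diamond p) holds at w0, so \Diamond (r \to (p \land \Diamond p)) is true at w2.
      At w0: r is false, p \land \Diamond p is false, so r \to (p \land \Diamond p) is true.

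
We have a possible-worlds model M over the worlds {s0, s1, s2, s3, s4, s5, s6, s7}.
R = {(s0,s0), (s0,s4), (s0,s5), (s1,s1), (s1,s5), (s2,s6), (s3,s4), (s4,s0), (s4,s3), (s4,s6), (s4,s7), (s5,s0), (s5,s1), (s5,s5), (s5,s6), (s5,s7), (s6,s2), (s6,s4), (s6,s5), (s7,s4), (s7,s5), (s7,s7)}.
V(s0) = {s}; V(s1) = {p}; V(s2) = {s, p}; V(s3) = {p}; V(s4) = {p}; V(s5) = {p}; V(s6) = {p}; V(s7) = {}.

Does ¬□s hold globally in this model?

Yes

Let φ = ¬□s. Evaluate φ at each world:
  s0 (successors {s0, s4, s5}): φ is true.
  s1 (successors {s1, s5}): φ is true.
  s2 (successors {s6}): φ is true.
  s3 (successors {s4}): φ is true.
  s4 (successors {s0, s3, s6, s7}): φ is true.
  s5 (successors {s0, s1, s5, s6, s7}): φ is true.
  s6 (successors {s2, s4, s5}): φ is true.
  s7 (successors {s4, s5, s7}): φ is true.
For instance, at s1:
  At s1: □s is false, so ¬□s is true.
    At s1: □s requires s at every successor {s1, s5}.
      s fails at s1, so □s is false at s1.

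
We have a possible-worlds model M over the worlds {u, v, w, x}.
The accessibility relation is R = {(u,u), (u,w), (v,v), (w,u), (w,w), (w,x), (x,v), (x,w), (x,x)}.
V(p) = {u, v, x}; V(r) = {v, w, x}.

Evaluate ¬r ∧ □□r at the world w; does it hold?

Recall that □ψ holds at a world iff ψ holds at every accessible world, and ◇ψ holds iff ψ holds at some accessible world.
At w: ¬r is false, □□r is false, so ¬r ∧ □□r is false.
  At w: □□r requires □r at every successor {u, w, x}.
    □r fails at u, so □□r is false at w.
      At u: □r requires r at every successor {u, w}.
        r fails at u, so □r is false at u.

No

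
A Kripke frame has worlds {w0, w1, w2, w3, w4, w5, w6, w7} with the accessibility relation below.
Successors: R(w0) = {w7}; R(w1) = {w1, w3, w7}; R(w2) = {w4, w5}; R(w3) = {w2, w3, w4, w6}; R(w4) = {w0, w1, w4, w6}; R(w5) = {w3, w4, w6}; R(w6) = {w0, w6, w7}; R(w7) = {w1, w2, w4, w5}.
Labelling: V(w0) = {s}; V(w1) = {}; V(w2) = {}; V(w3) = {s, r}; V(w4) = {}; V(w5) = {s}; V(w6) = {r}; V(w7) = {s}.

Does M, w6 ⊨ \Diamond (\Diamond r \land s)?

At w6: \Diamond (\Diamond r \land s) requires \Diamond r \land s at some successor in {w0, w6, w7}.
  At w0: \Diamond r \land s is false.
  At w6: \Diamond r \land s is false.
  At w7: \Diamond r \land s is false.
So \Diamond (\Diamond r \land s) is false at w6.

No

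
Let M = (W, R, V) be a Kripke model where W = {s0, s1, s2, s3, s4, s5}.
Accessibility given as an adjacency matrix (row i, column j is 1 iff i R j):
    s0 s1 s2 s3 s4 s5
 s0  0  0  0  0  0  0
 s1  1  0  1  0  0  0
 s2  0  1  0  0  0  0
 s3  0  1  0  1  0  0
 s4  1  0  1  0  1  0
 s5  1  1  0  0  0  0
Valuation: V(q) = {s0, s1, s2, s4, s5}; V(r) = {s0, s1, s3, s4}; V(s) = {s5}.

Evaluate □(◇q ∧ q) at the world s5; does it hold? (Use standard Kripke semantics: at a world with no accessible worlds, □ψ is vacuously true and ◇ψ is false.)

At s5: □(◇q ∧ q) requires ◇q ∧ q at every successor {s0, s1}.
  ◇q ∧ q fails at s0, so □(◇q ∧ q) is false at s5.
    At s0: ◇q is false, q is true, so ◇q ∧ q is false.
      At s0: no accessible worlds, so ◇q is false.

No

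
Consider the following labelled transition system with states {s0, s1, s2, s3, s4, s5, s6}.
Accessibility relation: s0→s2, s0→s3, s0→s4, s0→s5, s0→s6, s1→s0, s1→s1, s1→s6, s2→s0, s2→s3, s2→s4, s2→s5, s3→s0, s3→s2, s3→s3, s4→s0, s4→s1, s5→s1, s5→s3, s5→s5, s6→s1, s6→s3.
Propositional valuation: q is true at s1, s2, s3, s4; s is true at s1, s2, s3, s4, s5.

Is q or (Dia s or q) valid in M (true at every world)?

Let φ = q or (Dia s or q). Evaluate φ at each world:
  s0 (successors {s2, s3, s4, s5, s6}): φ is true.
  s1 (successors {s0, s1, s6}): φ is true.
  s2 (successors {s0, s3, s4, s5}): φ is true.
  s3 (successors {s0, s2, s3}): φ is true.
  s4 (successors {s0, s1}): φ is true.
  s5 (successors {s1, s3, s5}): φ is true.
  s6 (successors {s1, s3}): φ is true.
For instance, at s1:
  At s1: q is true, Dia s or q is true, so q or (Dia s or q) is true.
    At s1: Dia s is true, q is true, so Dia s or q is true.
      At s1: Dia s requires s at some successor in {s0, s1, s6}.
        s holds at s1, so Dia s is true at s1.

Yes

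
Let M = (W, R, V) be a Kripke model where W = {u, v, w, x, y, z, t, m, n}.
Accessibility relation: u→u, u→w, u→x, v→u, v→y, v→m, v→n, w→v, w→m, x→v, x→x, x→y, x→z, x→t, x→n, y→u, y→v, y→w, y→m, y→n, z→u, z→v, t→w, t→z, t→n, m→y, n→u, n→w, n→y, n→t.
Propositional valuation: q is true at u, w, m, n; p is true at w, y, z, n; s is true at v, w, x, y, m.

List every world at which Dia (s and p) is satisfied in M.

Recall that Dia ψ holds at a world iff ψ holds at some accessible world.
Let φ = Dia (s and p). Evaluate φ at each world:
  u (successors {u, w, x}): φ is true.
  v (successors {u, y, m, n}): φ is true.
  w (successors {v, m}): φ is false.
  x (successors {v, x, y, z, t, n}): φ is true.
  y (successors {u, v, w, m, n}): φ is true.
  z (successors {u, v}): φ is false.
  t (successors {w, z, n}): φ is true.
  m (successors {y}): φ is true.
  n (successors {u, w, y, t}): φ is true.
For instance, at v:
  At v: Dia (s and p) requires s and p at some successor in {u, y, m, n}.
    s and p holds at y, so Dia (s and p) is true at v.
Satisfying worlds: {u, v, x, y, t, m, n}

u, v, x, y, t, m, n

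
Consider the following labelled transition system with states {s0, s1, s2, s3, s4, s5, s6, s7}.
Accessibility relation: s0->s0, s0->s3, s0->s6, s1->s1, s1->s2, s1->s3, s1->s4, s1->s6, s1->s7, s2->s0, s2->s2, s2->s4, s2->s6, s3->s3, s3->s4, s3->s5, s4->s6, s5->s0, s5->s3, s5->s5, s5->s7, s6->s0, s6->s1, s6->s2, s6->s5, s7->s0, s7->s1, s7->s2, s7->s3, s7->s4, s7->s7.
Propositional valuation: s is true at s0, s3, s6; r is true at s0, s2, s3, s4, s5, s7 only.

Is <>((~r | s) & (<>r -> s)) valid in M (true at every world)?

Yes

Let φ = <>((~r | s) & (<>r -> s)). Evaluate φ at each world:
  s0 (successors {s0, s3, s6}): φ is true.
  s1 (successors {s1, s2, s3, s4, s6, s7}): φ is true.
  s2 (successors {s0, s2, s4, s6}): φ is true.
  s3 (successors {s3, s4, s5}): φ is true.
  s4 (successors {s6}): φ is true.
  s5 (successors {s0, s3, s5, s7}): φ is true.
  s6 (successors {s0, s1, s2, s5}): φ is true.
  s7 (successors {s0, s1, s2, s3, s4, s7}): φ is true.
For instance, at s3:
  At s3: <>((~r | s) & (<>r -> s)) requires (~r | s) & (<>r -> s) at some successor in {s3, s4, s5}.
    (~r | s) & (<>r -> s) holds at s3, so <>((~r | s) & (<>r -> s)) is true at s3.
      At s3: ~r | s is true, <>r -> s is true, so (~r | s) & (<>r -> s) is true.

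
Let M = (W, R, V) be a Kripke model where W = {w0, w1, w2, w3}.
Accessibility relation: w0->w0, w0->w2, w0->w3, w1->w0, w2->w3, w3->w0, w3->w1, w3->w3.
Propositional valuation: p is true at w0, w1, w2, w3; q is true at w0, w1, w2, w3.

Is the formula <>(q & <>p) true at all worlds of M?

Let φ = <>(q & <>p). Evaluate φ at each world:
  w0 (successors {w0, w2, w3}): φ is true.
  w1 (successors {w0}): φ is true.
  w2 (successors {w3}): φ is true.
  w3 (successors {w0, w1, w3}): φ is true.
For instance, at w3:
  At w3: <>(q & <>p) requires q & <>p at some successor in {w0, w1, w3}.
    q & <>p holds at w0, so <>(q & <>p) is true at w3.
      At w0: q is true, <>p is true, so q & <>p is true.

Yes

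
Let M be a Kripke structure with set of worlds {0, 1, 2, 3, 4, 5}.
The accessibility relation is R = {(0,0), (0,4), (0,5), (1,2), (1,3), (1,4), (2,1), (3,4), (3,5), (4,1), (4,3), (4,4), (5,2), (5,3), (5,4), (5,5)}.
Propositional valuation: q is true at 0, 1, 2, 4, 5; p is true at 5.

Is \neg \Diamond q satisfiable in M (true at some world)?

Recall that \Diamond ψ holds at a world iff ψ holds at some accessible world.
Let φ = \neg \Diamond q. Evaluate φ at each world:
  0 (successors {0, 4, 5}): φ is false.
  1 (successors {2, 3, 4}): φ is false.
  2 (successors {1}): φ is false.
  3 (successors {4, 5}): φ is false.
  4 (successors {1, 3, 4}): φ is false.
  5 (successors {2, 3, 4, 5}): φ is false.
For instance, at 0:
  At 0: \Diamond q is true, so \neg \Diamond q is false.
    At 0: \Diamond q requires q at some successor in {0, 4, 5}.
      q holds at 0, so \Diamond q is true at 0.

No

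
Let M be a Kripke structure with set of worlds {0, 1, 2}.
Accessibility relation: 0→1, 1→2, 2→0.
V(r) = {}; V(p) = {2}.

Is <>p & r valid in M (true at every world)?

No

Recall that <>ψ holds at a world iff ψ holds at some accessible world.
Let φ = <>p & r. Evaluate φ at each world:
  0 (successors {1}): φ is false.
  1 (successors {2}): φ is false.
  2 (successors {0}): φ is false.
Detail at 0 (counterexample):
  At 0: <>p is false, r is false, so <>p & r is false.
    At 0: <>p requires p at some successor in {1}.
      At 1: p is false.
    So <>p is false at 0.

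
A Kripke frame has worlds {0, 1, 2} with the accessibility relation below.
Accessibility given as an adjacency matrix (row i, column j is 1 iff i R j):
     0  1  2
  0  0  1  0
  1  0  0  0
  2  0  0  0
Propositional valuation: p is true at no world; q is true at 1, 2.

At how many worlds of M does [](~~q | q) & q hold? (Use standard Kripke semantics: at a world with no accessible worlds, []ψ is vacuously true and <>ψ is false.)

Let φ = [](~~q | q) & q. Evaluate φ at each world:
  0 (successors {1}): φ is false.
  1 (successors ∅): φ is true.
  2 (successors ∅): φ is true.
For instance, at 0:
  At 0: [](~~q | q) is true, q is false, so [](~~q | q) & q is false.
    At 0: [](~~q | q) requires ~~q | q at every successor {1}.
      At 1: ~~q | q is true.
    So [](~~q | q) is true at 0.
Satisfying worlds: {1, 2}

2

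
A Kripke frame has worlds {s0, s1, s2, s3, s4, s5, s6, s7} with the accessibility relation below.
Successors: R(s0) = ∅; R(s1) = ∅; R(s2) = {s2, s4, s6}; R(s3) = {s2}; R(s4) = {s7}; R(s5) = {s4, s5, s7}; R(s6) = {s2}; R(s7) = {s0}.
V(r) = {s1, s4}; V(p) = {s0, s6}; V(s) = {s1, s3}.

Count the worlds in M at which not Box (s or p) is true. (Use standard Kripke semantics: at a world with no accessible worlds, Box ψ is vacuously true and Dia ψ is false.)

5

Let φ = not Box (s or p). Evaluate φ at each world:
  s0 (successors ∅): φ is false.
  s1 (successors ∅): φ is false.
  s2 (successors {s2, s4, s6}): φ is true.
  s3 (successors {s2}): φ is true.
  s4 (successors {s7}): φ is true.
  s5 (successors {s4, s5, s7}): φ is true.
  s6 (successors {s2}): φ is true.
  s7 (successors {s0}): φ is false.
For instance, at s4:
  At s4: Box (s or p) is false, so not Box (s or p) is true.
    At s4: Box (s or p) requires s or p at every successor {s7}.
      s or p fails at s7, so Box (s or p) is false at s4.
Satisfying worlds: {s2, s3, s4, s5, s6}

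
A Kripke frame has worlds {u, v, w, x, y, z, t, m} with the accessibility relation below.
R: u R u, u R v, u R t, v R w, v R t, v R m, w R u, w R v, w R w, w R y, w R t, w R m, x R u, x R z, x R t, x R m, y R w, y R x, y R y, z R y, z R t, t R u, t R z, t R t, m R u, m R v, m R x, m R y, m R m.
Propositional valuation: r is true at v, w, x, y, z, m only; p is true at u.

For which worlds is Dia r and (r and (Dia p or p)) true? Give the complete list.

Let φ = Dia r and (r and (Dia p or p)). Evaluate φ at each world:
  u (successors {u, v, t}): φ is false.
  v (successors {w, t, m}): φ is false.
  w (successors {u, v, w, y, t, m}): φ is true.
  x (successors {u, z, t, m}): φ is true.
  y (successors {w, x, y}): φ is false.
  z (successors {y, t}): φ is false.
  t (successors {u, z, t}): φ is false.
  m (successors {u, v, x, y, m}): φ is true.
For instance, at x:
  At x: Dia r is true, r and (Dia p or p) is true, so Dia r and (r and (Dia p or p)) is true.
    At x: Dia r requires r at some successor in {u, z, t, m}.
      r holds at z, so Dia r is true at x.
    At x: r is true, Dia p or p is true, so r and (Dia p or p) is true.
      At x: Dia p is true, p is false, so Dia p or p is true.
Satisfying worlds: {w, x, m}

w, x, m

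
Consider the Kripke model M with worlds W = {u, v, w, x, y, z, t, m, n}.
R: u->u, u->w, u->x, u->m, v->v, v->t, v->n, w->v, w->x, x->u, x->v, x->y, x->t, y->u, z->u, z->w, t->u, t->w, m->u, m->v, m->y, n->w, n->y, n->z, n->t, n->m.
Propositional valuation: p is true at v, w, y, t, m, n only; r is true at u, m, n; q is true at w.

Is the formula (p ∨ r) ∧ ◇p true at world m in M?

At m: p ∨ r is true, ◇p is true, so (p ∨ r) ∧ ◇p is true.
  At m: ◇p requires p at some successor in {u, v, y}.
    p holds at v, so ◇p is true at m.

Yes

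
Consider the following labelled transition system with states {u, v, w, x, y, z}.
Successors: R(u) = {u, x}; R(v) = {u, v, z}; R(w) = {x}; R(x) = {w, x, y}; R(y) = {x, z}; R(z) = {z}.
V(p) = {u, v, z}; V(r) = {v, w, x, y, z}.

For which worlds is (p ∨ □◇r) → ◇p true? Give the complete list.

Recall that □ψ holds at a world iff ψ holds at every accessible world, and ◇ψ holds iff ψ holds at some accessible world.
Let φ = (p ∨ □◇r) → ◇p. Evaluate φ at each world:
  u (successors {u, x}): φ is true.
  v (successors {u, v, z}): φ is true.
  w (successors {x}): φ is false.
  x (successors {w, x, y}): φ is false.
  y (successors {x, z}): φ is true.
  z (successors {z}): φ is true.
For instance, at w:
  At w: p ∨ □◇r is true, ◇p is false, so (p ∨ □◇r) → ◇p is false.
    At w: p is false, □◇r is true, so p ∨ □◇r is true.
      At w: □◇r requires ◇r at every successor {x}.
        At x: ◇r is true.
      So □◇r is true at w.
    At w: ◇p requires p at some successor in {x}.
      At x: p is false.
    So ◇p is false at w.
Satisfying worlds: {u, v, y, z}

u, v, y, z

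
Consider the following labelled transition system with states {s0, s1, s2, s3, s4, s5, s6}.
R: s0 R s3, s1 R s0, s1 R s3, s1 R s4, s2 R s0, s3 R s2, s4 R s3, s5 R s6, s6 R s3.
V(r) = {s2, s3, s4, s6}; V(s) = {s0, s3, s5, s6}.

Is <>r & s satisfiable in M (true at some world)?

Recall that <>ψ holds at a world iff ψ holds at some accessible world.
Let φ = <>r & s. Evaluate φ at each world:
  s0 (successors {s3}): φ is true.
  s1 (successors {s0, s3, s4}): φ is false.
  s2 (successors {s0}): φ is false.
  s3 (successors {s2}): φ is true.
  s4 (successors {s3}): φ is false.
  s5 (successors {s6}): φ is true.
  s6 (successors {s3}): φ is true.
Detail at s0 (witness):
  At s0: <>r is true, s is true, so <>r & s is true.
    At s0: <>r requires r at some successor in {s3}.
      r holds at s3, so <>r is true at s0.

Yes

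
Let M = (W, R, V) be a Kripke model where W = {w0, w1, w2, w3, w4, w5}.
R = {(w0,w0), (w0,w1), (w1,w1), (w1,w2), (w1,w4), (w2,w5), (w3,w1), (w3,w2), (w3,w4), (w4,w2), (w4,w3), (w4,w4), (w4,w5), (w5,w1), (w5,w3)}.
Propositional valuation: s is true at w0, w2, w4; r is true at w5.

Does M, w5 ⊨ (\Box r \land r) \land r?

Recall that \Box ψ holds at a world iff ψ holds at every accessible world, and \Diamond ψ holds iff ψ holds at some accessible world.
At w5: \Box r \land r is false, r is true, so (\Box r \land r) \land r is false.
  At w5: \Box r is false, r is true, so \Box r \land r is false.
    At w5: \Box r requires r at every successor {w1, w3}.
      r fails at w1, so \Box r is false at w5.

No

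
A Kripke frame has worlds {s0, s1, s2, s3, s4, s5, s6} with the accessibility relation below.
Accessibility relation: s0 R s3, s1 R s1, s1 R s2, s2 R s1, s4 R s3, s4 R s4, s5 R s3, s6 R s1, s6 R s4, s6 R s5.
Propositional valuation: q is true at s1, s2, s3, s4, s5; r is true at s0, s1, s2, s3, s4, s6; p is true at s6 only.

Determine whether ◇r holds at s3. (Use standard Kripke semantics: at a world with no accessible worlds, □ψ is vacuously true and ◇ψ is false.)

Recall that ◇ψ holds at a world iff ψ holds at some accessible world.
At s3: no accessible worlds, so ◇r is false.

No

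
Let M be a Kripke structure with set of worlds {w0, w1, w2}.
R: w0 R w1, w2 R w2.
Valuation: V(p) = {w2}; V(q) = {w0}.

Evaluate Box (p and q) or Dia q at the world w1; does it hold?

Yes

At w1: Box (p and q) is true, Dia q is false, so Box (p and q) or Dia q is true.
  At w1: no accessible worlds, so Box (p and q) holds vacuously.
  At w1: no accessible worlds, so Dia q is false.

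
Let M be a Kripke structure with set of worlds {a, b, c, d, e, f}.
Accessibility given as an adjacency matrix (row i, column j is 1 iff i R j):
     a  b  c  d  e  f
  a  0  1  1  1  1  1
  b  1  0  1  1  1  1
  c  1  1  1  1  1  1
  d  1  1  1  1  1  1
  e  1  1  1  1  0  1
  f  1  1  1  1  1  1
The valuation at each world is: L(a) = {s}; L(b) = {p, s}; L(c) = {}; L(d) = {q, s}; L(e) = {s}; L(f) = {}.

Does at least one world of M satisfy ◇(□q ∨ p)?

Yes

Recall that □ψ holds at a world iff ψ holds at every accessible world, and ◇ψ holds iff ψ holds at some accessible world.
Let φ = ◇(□q ∨ p). Evaluate φ at each world:
  a (successors {b, c, d, e, f}): φ is true.
  b (successors {a, c, d, e, f}): φ is false.
  c (successors {a, b, c, d, e, f}): φ is true.
  d (successors {a, b, c, d, e, f}): φ is true.
  e (successors {a, b, c, d, f}): φ is true.
  f (successors {a, b, c, d, e, f}): φ is true.
Detail at a (witness):
  At a: ◇(□q ∨ p) requires □q ∨ p at some successor in {b, c, d, e, f}.
    □q ∨ p holds at b, so ◇(□q ∨ p) is true at a.
      At b: □q is false, p is true, so □q ∨ p is true.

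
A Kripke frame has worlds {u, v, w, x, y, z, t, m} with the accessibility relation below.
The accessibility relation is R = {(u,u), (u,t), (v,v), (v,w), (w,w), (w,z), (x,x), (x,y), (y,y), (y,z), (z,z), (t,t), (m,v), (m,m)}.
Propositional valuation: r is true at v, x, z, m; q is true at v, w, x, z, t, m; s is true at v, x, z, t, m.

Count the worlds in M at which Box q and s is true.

Let φ = Box q and s. Evaluate φ at each world:
  u (successors {u, t}): φ is false.
  v (successors {v, w}): φ is true.
  w (successors {w, z}): φ is false.
  x (successors {x, y}): φ is false.
  y (successors {y, z}): φ is false.
  z (successors {z}): φ is true.
  t (successors {t}): φ is true.
  m (successors {v, m}): φ is true.
For instance, at x:
  At x: Box q is false, s is true, so Box q and s is false.
    At x: Box q requires q at every successor {x, y}.
      q fails at y, so Box q is false at x.
Satisfying worlds: {v, z, t, m}

4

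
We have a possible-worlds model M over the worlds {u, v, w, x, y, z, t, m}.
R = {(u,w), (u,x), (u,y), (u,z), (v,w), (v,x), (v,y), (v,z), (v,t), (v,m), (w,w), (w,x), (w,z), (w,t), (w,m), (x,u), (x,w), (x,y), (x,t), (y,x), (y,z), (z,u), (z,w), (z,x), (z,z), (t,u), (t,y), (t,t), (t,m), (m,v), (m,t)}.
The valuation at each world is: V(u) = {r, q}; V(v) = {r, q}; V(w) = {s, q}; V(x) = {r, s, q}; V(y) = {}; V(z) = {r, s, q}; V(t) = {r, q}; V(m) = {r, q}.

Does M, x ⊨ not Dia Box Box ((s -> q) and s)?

Recall that Box ψ holds at a world iff ψ holds at every accessible world, and Dia ψ holds iff ψ holds at some accessible world.
At x: Dia Box Box ((s -> q) and s) is false, so not Dia Box Box ((s -> q) and s) is true.
  At x: Dia Box Box ((s -> q) and s) requires Box Box ((s -> q) and s) at some successor in {u, w, y, t}.
    At u: Box Box ((s -> q) and s) is false.
    At w: Box Box ((s -> q) and s) is false.
    At y: Box Box ((s -> q) and s) is false.
    At t: Box Box ((s -> q) and s) is false.
  So Dia Box Box ((s -> q) and s) is false at x.

Yes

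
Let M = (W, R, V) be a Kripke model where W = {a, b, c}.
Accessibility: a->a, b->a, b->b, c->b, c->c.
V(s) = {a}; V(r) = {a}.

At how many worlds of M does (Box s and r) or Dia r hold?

Recall that Box ψ holds at a world iff ψ holds at every accessible world, and Dia ψ holds iff ψ holds at some accessible world.
Let φ = (Box s and r) or Dia r. Evaluate φ at each world:
  a (successors {a}): φ is true.
  b (successors {a, b}): φ is true.
  c (successors {b, c}): φ is false.
For instance, at c:
  At c: Box s and r is false, Dia r is false, so (Box s and r) or Dia r is false.
    At c: Box s is false, r is false, so Box s and r is false.
      At c: Box s requires s at every successor {b, c}.
        s fails at b, so Box s is false at c.
    At c: Dia r requires r at some successor in {b, c}.
      At b: r is false.
      At c: r is false.
    So Dia r is false at c.
Satisfying worlds: {a, b}

2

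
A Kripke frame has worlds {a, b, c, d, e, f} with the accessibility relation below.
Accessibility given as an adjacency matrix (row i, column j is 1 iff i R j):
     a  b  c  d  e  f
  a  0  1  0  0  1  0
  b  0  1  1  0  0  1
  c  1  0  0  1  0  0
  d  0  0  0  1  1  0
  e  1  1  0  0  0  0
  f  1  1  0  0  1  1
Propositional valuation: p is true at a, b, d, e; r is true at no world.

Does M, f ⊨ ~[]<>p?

At f: []<>p is true, so ~[]<>p is false.
  At f: []<>p requires <>p at every successor {a, b, e, f}.
    At a: <>p is true.
    At b: <>p is true.
    At e: <>p is true.
    At f: <>p is true.
  So []<>p is true at f.

No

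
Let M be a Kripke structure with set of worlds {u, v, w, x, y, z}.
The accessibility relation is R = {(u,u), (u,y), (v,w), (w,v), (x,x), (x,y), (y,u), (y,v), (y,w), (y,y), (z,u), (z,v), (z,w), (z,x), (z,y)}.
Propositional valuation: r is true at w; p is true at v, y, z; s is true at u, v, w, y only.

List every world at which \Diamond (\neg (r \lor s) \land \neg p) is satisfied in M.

x, z

Let φ = \Diamond (\neg (r \lor s) \land \neg p). Evaluate φ at each world:
  u (successors {u, y}): φ is false.
  v (successors {w}): φ is false.
  w (successors {v}): φ is false.
  x (successors {x, y}): φ is true.
  y (successors {u, v, w, y}): φ is false.
  z (successors {u, v, w, x, y}): φ is true.
For instance, at v:
  At v: \Diamond (\neg (r \lor s) \land \neg p) requires \neg (r \lor s) \land \neg p at some successor in {w}.
    At w: \neg (r \lor s) \land \neg p is false.
  So \Diamond (\neg (r \lor s) \land \neg p) is false at v.
Satisfying worlds: {x, z}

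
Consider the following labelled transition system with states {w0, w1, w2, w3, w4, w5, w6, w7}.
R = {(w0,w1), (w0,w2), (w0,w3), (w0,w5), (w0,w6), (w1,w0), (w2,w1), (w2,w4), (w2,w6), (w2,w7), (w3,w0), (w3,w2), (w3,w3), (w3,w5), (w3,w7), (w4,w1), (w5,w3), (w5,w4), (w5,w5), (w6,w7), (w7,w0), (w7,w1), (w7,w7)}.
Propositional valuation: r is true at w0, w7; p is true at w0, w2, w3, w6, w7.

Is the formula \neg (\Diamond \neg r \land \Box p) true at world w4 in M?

Yes

At w4: \Diamond \neg r \land \Box p is false, so \neg (\Diamond \neg r \land \Box p) is true.
  At w4: \Diamond \neg r is true, \Box p is false, so \Diamond \neg r \land \Box p is false.
    At w4: \Diamond \neg r requires \neg r at some successor in {w1}.
      \neg r holds at w1, so \Diamond \neg r is true at w4.
    At w4: \Box p requires p at every successor {w1}.
      p fails at w1, so \Box p is false at w4.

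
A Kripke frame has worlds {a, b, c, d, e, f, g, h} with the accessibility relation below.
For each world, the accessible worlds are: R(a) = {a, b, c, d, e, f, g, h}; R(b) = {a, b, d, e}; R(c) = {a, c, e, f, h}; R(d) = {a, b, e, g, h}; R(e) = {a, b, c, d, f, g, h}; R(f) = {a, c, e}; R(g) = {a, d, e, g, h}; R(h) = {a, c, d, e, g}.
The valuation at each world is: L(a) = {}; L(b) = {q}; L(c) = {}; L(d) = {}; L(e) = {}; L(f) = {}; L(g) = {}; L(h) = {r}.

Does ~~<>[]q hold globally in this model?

No

Let φ = ~~<>[]q. Evaluate φ at each world:
  a (successors {a, b, c, d, e, f, g, h}): φ is false.
  b (successors {a, b, d, e}): φ is false.
  c (successors {a, c, e, f, h}): φ is false.
  d (successors {a, b, e, g, h}): φ is false.
  e (successors {a, b, c, d, f, g, h}): φ is false.
  f (successors {a, c, e}): φ is false.
  g (successors {a, d, e, g, h}): φ is false.
  h (successors {a, c, d, e, g}): φ is false.
Detail at a (counterexample):
  At a: ~<>[]q is true, so ~~<>[]q is false.
    At a: <>[]q is false, so ~<>[]q is true.
      At a: <>[]q requires []q at some successor in {a, b, c, d, e, f, g, h}.
        At a: []q is false.
        At b: []q is false.
        At c: []q is false.
        At d: []q is false.
        At e: []q is false.
        At f: []q is false.
        At g: []q is false.
        At h: []q is false.
      So <>[]q is false at a.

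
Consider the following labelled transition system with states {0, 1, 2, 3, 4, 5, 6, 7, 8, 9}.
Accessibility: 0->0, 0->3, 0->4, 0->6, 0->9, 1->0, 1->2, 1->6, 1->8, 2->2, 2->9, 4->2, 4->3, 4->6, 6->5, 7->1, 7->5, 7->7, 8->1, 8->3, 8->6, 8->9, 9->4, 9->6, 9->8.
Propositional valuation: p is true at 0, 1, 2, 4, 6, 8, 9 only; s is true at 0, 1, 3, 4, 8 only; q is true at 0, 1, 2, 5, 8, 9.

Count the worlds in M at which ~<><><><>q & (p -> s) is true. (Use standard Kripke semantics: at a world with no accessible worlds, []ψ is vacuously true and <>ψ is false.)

2

Let φ = ~<><><><>q & (p -> s). Evaluate φ at each world:
  0 (successors {0, 3, 4, 6, 9}): φ is false.
  1 (successors {0, 2, 6, 8}): φ is false.
  2 (successors {2, 9}): φ is false.
  3 (successors ∅): φ is true.
  4 (successors {2, 3, 6}): φ is false.
  5 (successors ∅): φ is true.
  6 (successors {5}): φ is false.
  7 (successors {1, 5, 7}): φ is false.
  8 (successors {1, 3, 6, 9}): φ is false.
  9 (successors {4, 6, 8}): φ is false.
For instance, at 1:
  At 1: ~<><><><>q is false, p -> s is true, so ~<><><><>q & (p -> s) is false.
    At 1: <><><><>q is true, so ~<><><><>q is false.
      At 1: <><><><>q requires <><><>q at some successor in {0, 2, 6, 8}.
        <><><>q holds at 0, so <><><><>q is true at 1.
Satisfying worlds: {3, 5}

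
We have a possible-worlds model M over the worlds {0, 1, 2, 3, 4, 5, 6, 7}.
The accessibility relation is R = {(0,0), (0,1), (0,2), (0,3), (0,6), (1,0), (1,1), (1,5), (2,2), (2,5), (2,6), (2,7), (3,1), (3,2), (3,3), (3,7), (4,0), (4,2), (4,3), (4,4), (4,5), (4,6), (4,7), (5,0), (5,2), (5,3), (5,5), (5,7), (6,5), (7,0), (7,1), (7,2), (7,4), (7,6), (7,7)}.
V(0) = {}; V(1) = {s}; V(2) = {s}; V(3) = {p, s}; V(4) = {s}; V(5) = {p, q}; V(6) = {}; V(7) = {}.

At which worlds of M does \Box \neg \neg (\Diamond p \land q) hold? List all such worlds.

Let φ = \Box \neg \neg (\Diamond p \land q). Evaluate φ at each world:
  0 (successors {0, 1, 2, 3, 6}): φ is false.
  1 (successors {0, 1, 5}): φ is false.
  2 (successors {2, 5, 6, 7}): φ is false.
  3 (successors {1, 2, 3, 7}): φ is false.
  4 (successors {0, 2, 3, 4, 5, 6, 7}): φ is false.
  5 (successors {0, 2, 3, 5, 7}): φ is false.
  6 (successors {5}): φ is true.
  7 (successors {0, 1, 2, 4, 6, 7}): φ is false.
For instance, at 7:
  At 7: \Box \neg \neg (\Diamond p \land q) requires \neg \neg (\Diamond p \land q) at every successor {0, 1, 2, 4, 6, 7}.
    \neg \neg (\Diamond p \land q) fails at 0, so \Box \neg \neg (\Diamond p \land q) is false at 7.
      At 0: \neg (\Diamond p \land q) is true, so \neg \neg (\Diamond p \land q) is false.
Satisfying worlds: {6}

6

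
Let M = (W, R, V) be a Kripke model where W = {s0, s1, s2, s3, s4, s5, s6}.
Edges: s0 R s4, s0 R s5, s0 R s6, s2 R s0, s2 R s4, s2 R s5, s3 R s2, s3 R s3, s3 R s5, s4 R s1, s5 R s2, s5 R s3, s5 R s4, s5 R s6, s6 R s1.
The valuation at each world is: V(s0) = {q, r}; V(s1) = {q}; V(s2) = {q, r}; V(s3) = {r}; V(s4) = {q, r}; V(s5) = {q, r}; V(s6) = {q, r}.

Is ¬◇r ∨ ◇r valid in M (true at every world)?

Yes

Let φ = ¬◇r ∨ ◇r. Evaluate φ at each world:
  s0 (successors {s4, s5, s6}): φ is true.
  s1 (successors ∅): φ is true.
  s2 (successors {s0, s4, s5}): φ is true.
  s3 (successors {s2, s3, s5}): φ is true.
  s4 (successors {s1}): φ is true.
  s5 (successors {s2, s3, s4, s6}): φ is true.
  s6 (successors {s1}): φ is true.
For instance, at s0:
  At s0: ¬◇r is false, ◇r is true, so ¬◇r ∨ ◇r is true.
    At s0: ◇r is true, so ¬◇r is false.
      At s0: ◇r requires r at some successor in {s4, s5, s6}.
        r holds at s4, so ◇r is true at s0.
    At s0: ◇r requires r at some successor in {s4, s5, s6}.
      r holds at s4, so ◇r is true at s0.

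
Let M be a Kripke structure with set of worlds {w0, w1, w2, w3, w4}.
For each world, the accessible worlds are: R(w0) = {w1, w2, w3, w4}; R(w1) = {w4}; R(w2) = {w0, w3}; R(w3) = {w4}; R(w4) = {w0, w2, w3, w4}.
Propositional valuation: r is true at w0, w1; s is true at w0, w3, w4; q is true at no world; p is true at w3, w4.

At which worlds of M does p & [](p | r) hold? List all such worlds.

Let φ = p & [](p | r). Evaluate φ at each world:
  w0 (successors {w1, w2, w3, w4}): φ is false.
  w1 (successors {w4}): φ is false.
  w2 (successors {w0, w3}): φ is false.
  w3 (successors {w4}): φ is true.
  w4 (successors {w0, w2, w3, w4}): φ is false.
For instance, at w2:
  At w2: p is false, [](p | r) is true, so p & [](p | r) is false.
    At w2: [](p | r) requires p | r at every successor {w0, w3}.
      At w0: p | r is true.
      At w3: p | r is true.
    So [](p | r) is true at w2.
Satisfying worlds: {w3}

w3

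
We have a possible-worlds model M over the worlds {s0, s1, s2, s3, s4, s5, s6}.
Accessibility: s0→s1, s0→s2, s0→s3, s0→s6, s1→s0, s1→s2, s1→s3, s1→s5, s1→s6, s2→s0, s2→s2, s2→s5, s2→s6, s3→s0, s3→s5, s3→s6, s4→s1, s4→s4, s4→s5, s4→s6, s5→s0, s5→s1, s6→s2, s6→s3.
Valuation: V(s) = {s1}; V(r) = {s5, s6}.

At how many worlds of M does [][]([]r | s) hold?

0

Let φ = [][]([]r | s). Evaluate φ at each world:
  s0 (successors {s1, s2, s3, s6}): φ is false.
  s1 (successors {s0, s2, s3, s5, s6}): φ is false.
  s2 (successors {s0, s2, s5, s6}): φ is false.
  s3 (successors {s0, s5, s6}): φ is false.
  s4 (successors {s1, s4, s5, s6}): φ is false.
  s5 (successors {s0, s1}): φ is false.
  s6 (successors {s2, s3}): φ is false.
For instance, at s1:
  At s1: [][]([]r | s) requires []([]r | s) at every successor {s0, s2, s3, s5, s6}.
    []([]r | s) fails at s0, so [][]([]r | s) is false at s1.
      At s0: []([]r | s) requires []r | s at every successor {s1, s2, s3, s6}.
        []r | s fails at s2, so []([]r | s) is false at s0.
Satisfying worlds: none.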